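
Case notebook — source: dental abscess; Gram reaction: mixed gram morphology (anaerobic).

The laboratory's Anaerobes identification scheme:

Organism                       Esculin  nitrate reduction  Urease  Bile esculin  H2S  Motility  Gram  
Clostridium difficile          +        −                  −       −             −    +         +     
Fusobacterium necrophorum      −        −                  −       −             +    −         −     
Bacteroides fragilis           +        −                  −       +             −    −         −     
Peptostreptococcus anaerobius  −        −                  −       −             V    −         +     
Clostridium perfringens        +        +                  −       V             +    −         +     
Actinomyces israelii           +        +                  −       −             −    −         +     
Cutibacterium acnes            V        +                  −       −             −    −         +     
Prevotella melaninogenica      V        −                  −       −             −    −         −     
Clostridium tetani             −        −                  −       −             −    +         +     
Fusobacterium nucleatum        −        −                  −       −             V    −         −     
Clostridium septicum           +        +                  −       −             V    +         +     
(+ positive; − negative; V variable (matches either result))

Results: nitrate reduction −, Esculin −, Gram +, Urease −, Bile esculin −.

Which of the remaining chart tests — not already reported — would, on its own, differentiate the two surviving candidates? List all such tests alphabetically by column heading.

Motility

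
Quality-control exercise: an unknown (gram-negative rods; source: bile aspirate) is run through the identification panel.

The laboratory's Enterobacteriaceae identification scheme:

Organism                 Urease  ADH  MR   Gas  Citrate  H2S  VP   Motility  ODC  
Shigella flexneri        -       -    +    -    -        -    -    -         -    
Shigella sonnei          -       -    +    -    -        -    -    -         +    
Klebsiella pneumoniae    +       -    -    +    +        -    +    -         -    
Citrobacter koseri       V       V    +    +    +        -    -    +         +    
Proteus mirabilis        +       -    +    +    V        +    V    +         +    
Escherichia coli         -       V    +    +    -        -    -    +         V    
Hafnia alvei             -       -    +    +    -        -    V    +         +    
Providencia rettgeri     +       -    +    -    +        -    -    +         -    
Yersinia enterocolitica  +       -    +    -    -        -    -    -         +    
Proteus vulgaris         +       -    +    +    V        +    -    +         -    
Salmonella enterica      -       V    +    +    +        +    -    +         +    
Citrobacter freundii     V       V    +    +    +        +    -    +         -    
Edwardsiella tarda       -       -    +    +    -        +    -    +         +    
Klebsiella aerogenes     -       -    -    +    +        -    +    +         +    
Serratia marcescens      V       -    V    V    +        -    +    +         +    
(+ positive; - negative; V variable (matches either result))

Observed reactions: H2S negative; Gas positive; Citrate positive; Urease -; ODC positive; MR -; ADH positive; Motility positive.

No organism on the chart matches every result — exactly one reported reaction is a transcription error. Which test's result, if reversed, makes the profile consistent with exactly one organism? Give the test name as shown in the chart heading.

MR

As reported, no row in the chart matches all 8 reactions.
Reversing H2S → still no organism matches.
Reversing ODC → still no organism matches.
Reversing ADH → 2 organisms match (not unique).
Reversing Citrate → still no organism matches.
Reversing Gas → still no organism matches.
Reversing Motility → still no organism matches.
Reversing Urease → still no organism matches.
Reversing MR (to +) → unique match: Citrobacter koseri.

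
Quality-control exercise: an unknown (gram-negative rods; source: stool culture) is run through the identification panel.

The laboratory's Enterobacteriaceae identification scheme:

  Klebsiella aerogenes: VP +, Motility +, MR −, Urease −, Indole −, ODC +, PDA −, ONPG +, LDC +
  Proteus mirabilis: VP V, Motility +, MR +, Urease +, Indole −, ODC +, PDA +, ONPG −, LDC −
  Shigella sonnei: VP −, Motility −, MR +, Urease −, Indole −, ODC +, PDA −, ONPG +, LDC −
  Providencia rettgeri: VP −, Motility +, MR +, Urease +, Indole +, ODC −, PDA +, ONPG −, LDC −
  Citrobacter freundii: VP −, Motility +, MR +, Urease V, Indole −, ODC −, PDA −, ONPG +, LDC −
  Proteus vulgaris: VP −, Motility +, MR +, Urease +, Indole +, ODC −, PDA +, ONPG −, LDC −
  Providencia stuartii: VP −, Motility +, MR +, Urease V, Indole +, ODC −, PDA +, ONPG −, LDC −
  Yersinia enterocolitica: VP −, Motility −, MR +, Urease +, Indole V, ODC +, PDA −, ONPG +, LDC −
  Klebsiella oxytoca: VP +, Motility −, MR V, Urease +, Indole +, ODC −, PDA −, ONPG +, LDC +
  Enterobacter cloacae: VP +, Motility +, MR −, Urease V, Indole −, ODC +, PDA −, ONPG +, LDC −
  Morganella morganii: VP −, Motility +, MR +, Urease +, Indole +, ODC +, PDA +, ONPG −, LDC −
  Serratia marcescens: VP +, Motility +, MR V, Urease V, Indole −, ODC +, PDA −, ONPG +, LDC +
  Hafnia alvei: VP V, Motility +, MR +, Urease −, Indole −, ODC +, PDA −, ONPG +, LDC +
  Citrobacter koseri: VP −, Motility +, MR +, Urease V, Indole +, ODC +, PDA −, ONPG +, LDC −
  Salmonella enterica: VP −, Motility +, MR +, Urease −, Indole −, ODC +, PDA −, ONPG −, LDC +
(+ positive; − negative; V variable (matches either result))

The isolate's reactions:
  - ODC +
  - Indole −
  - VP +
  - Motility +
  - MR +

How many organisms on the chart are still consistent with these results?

Motility +: excludes Shigella sonnei, Yersinia enterocolitica, Klebsiella oxytoca — 12 left.
ODC +: excludes Providencia rettgeri, Citrobacter freundii, Proteus vulgaris, Providencia stuartii — 8 left.
Indole −: excludes Morganella morganii, Citrobacter koseri — 6 left.
VP +: excludes Salmonella enterica — 5 left.
MR +: excludes Klebsiella aerogenes, Enterobacter cloacae — 3 left.
Still consistent: Hafnia alvei, Proteus mirabilis, Serratia marcescens.

3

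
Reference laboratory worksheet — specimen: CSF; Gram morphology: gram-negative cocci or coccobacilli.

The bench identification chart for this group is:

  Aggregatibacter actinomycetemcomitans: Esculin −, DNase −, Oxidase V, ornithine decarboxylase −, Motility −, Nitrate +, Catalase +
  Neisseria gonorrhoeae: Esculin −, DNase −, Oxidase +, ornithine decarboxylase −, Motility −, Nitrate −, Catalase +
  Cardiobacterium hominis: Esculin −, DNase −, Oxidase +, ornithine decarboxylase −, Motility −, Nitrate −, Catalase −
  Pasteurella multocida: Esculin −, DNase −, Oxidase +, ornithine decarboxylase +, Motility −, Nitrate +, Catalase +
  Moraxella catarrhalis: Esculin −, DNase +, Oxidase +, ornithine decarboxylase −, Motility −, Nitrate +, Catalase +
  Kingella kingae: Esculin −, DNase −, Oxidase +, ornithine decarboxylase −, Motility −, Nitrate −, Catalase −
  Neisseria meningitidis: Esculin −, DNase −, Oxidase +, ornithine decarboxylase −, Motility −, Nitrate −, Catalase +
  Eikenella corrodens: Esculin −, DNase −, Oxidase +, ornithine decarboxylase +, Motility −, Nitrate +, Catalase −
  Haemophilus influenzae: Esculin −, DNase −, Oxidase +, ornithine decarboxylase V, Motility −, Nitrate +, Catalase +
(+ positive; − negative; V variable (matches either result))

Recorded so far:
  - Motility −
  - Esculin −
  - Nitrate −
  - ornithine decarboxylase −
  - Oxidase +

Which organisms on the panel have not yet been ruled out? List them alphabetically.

Cardiobacterium hominis, Kingella kingae, Neisseria gonorrhoeae, Neisseria meningitidis

Esculin −: all 9 remaining candidates are consistent.
Motility −: all 9 remaining candidates are consistent.
ornithine decarboxylase −: excludes Pasteurella multocida, Eikenella corrodens — 7 left.
Oxidase +: all 7 remaining candidates are consistent.
Nitrate −: excludes Aggregatibacter actinomycetemcomitans, Moraxella catarrhalis, Haemophilus influenzae — 4 left.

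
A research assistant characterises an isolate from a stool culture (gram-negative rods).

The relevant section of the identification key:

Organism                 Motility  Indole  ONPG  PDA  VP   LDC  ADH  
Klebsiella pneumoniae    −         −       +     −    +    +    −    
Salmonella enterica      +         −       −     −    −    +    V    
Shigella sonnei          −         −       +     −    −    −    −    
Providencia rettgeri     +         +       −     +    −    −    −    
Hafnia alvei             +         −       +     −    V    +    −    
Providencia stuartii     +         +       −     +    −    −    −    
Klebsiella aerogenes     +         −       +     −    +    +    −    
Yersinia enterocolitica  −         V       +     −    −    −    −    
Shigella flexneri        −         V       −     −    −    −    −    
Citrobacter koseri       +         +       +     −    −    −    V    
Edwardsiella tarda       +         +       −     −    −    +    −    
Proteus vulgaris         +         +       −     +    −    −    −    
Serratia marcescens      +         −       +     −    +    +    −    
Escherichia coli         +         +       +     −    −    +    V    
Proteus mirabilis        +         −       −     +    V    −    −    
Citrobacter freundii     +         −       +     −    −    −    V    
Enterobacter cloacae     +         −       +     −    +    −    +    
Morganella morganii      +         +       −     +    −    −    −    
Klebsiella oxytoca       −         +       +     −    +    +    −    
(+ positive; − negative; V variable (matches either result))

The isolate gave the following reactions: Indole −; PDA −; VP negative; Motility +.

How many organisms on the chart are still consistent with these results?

3

Indole −: excludes 8 organisms — 11 left.
PDA −: excludes Proteus mirabilis — 10 left.
Motility +: excludes Klebsiella pneumoniae, Shigella sonnei, Yersinia enterocolitica, Shigella flexneri — 6 left.
VP −: excludes Klebsiella aerogenes, Serratia marcescens, Enterobacter cloacae — 3 left.
Still consistent: Citrobacter freundii, Hafnia alvei, Salmonella enterica.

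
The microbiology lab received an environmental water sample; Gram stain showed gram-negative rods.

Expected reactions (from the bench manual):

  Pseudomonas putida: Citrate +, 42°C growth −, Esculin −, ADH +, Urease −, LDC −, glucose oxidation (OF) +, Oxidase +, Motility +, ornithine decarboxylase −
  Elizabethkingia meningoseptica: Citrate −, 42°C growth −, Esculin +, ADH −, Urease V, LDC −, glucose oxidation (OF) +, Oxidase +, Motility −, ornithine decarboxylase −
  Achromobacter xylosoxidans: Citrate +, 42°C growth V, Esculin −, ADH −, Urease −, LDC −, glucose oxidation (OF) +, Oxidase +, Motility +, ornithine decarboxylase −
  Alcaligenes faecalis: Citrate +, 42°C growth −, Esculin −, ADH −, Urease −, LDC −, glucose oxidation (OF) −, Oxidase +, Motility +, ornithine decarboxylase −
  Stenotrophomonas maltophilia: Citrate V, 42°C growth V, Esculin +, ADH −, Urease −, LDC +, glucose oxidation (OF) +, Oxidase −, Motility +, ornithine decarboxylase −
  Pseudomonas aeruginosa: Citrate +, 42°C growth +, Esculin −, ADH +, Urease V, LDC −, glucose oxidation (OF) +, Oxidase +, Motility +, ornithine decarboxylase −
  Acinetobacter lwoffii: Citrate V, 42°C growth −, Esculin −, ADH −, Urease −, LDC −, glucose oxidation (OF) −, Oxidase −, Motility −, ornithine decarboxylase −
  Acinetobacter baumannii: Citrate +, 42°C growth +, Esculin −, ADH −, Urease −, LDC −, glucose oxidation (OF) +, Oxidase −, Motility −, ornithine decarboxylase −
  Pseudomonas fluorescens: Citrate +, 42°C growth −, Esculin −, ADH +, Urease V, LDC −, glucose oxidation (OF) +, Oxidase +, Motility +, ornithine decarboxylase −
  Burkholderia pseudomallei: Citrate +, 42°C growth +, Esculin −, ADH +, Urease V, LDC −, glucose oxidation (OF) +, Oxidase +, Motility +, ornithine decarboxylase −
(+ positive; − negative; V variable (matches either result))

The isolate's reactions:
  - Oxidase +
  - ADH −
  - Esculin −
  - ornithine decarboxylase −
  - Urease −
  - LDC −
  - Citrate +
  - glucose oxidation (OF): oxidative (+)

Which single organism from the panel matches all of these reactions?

Oxidase +: excludes Stenotrophomonas maltophilia, Acinetobacter lwoffii, Acinetobacter baumannii — 7 left.
Citrate +: excludes Elizabethkingia meningoseptica — 6 left.
glucose oxidation (OF) +: excludes Alcaligenes faecalis — 5 left.
Esculin −: all 5 remaining candidates are consistent.
ADH −: excludes Pseudomonas putida, Pseudomonas aeruginosa, Pseudomonas fluorescens, Burkholderia pseudomallei — 1 left.
Urease −: the one remaining candidate is consistent.
ornithine decarboxylase −: the one remaining candidate is consistent.
LDC −: the one remaining candidate is consistent.

Achromobacter xylosoxidans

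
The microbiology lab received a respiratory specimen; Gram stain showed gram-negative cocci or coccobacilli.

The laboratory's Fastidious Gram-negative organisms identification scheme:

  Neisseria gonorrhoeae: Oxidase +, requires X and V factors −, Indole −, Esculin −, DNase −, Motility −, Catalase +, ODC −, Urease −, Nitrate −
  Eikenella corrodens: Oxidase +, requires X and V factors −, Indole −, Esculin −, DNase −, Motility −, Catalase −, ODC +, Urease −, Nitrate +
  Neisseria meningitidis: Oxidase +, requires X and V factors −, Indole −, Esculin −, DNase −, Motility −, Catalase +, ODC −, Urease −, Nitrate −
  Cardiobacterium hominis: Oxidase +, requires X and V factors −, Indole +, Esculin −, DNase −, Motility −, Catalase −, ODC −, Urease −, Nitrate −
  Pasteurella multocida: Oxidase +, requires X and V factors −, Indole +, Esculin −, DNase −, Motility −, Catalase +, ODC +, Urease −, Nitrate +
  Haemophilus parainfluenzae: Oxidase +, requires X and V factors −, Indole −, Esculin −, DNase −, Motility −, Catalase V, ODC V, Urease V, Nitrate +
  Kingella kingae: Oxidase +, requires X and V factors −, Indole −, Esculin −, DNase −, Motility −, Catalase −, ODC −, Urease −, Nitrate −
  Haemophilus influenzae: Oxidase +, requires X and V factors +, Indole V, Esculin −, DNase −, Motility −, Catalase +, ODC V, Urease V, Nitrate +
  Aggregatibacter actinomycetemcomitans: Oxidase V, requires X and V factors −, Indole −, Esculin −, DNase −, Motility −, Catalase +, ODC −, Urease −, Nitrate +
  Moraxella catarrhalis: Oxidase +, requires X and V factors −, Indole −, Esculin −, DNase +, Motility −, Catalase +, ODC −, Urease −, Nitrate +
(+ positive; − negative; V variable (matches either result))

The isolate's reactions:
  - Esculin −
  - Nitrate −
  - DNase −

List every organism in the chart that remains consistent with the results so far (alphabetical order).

Nitrate −: excludes 6 organisms — 4 left.
Esculin −: all 4 remaining candidates are consistent.
DNase −: all 4 remaining candidates are consistent.

Cardiobacterium hominis, Kingella kingae, Neisseria gonorrhoeae, Neisseria meningitidis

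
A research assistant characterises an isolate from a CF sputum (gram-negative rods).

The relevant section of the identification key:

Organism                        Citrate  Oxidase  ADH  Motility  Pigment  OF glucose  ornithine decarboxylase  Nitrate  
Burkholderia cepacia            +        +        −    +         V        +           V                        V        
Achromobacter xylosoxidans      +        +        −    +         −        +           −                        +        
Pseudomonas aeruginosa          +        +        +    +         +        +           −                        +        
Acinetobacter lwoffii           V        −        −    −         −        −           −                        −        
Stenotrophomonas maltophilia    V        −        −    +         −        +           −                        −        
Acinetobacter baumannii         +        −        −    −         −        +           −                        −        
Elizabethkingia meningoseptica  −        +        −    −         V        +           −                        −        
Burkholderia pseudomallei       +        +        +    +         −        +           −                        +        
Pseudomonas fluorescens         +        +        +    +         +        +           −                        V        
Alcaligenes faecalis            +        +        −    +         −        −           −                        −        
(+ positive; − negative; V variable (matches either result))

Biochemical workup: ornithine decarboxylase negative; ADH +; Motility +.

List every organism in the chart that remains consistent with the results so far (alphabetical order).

Motility +: excludes Acinetobacter lwoffii, Acinetobacter baumannii, Elizabethkingia meningoseptica — 7 left.
ornithine decarboxylase −: all 7 remaining candidates are consistent.
ADH +: excludes Burkholderia cepacia, Achromobacter xylosoxidans, Stenotrophomonas maltophilia, Alcaligenes faecalis — 3 left.

Burkholderia pseudomallei, Pseudomonas aeruginosa, Pseudomonas fluorescens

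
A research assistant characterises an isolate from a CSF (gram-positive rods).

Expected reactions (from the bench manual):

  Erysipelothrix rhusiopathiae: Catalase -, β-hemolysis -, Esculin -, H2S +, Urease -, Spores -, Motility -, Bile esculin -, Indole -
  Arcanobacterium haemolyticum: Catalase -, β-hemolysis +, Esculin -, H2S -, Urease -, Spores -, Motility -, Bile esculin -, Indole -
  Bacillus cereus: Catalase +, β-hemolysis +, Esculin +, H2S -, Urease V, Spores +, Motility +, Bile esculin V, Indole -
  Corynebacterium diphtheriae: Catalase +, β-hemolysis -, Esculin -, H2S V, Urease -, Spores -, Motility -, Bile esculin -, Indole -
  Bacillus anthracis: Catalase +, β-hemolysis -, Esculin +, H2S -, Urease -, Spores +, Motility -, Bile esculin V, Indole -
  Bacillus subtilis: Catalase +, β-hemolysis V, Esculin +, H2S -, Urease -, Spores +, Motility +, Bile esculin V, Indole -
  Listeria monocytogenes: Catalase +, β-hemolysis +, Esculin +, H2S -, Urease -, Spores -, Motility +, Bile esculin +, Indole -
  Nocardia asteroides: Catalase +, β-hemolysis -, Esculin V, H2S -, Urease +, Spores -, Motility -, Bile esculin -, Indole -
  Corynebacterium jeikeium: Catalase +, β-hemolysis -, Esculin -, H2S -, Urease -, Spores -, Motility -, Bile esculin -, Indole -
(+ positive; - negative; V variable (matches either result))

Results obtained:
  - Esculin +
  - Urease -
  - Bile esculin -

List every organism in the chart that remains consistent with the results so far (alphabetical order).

Bacillus anthracis, Bacillus cereus, Bacillus subtilis

Urease -: excludes Nocardia asteroides — 8 left.
Esculin +: excludes Erysipelothrix rhusiopathiae, Arcanobacterium haemolyticum, Corynebacterium diphtheriae, Corynebacterium jeikeium — 4 left.
Bile esculin -: excludes Listeria monocytogenes — 3 left.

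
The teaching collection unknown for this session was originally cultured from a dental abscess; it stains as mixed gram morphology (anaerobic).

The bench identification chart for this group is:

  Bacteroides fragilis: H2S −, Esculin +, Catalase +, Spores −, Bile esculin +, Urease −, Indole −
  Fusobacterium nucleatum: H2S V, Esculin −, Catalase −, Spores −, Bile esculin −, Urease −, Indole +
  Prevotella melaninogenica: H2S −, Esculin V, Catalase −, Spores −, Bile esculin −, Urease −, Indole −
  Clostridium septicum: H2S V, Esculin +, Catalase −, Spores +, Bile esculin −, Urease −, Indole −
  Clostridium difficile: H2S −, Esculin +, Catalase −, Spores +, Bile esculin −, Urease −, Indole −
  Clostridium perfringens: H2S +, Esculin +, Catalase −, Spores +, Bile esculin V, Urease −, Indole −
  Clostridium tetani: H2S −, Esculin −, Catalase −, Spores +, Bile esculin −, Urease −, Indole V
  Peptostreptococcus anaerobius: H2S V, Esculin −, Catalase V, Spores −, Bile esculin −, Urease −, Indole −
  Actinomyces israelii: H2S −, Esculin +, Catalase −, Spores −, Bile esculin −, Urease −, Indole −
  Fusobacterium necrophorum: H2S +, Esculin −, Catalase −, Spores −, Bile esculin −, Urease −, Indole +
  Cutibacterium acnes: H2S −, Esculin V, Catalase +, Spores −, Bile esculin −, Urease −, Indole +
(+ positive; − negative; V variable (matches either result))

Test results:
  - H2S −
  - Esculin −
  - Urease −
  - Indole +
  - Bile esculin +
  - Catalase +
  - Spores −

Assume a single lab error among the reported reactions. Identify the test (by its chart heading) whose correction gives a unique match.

As reported, no row in the chart matches all 7 reactions.
Reversing Spores → still no organism matches.
Reversing Catalase → still no organism matches.
Reversing Esculin → still no organism matches.
Reversing Bile esculin (to −) → unique match: Cutibacterium acnes.
Reversing Urease → still no organism matches.
Reversing Indole → still no organism matches.
Reversing H2S → still no organism matches.

Bile esculin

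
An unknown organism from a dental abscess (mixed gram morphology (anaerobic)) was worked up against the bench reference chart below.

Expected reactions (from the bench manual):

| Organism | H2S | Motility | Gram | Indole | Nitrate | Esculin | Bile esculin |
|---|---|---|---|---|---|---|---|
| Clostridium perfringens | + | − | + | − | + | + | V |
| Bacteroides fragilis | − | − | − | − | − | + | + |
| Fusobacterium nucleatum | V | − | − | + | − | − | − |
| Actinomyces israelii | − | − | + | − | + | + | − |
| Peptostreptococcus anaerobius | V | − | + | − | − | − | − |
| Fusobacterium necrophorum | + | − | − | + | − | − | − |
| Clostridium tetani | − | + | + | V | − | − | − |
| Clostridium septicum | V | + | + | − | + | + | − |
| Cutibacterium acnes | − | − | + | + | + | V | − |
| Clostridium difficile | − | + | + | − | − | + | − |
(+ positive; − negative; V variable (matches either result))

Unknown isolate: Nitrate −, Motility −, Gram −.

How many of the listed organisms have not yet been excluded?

3

Nitrate −: excludes Clostridium perfringens, Actinomyces israelii, Clostridium septicum, Cutibacterium acnes — 6 left.
Motility −: excludes Clostridium tetani, Clostridium difficile — 4 left.
Gram −: excludes Peptostreptococcus anaerobius — 3 left.
Still consistent: Bacteroides fragilis, Fusobacterium necrophorum, Fusobacterium nucleatum.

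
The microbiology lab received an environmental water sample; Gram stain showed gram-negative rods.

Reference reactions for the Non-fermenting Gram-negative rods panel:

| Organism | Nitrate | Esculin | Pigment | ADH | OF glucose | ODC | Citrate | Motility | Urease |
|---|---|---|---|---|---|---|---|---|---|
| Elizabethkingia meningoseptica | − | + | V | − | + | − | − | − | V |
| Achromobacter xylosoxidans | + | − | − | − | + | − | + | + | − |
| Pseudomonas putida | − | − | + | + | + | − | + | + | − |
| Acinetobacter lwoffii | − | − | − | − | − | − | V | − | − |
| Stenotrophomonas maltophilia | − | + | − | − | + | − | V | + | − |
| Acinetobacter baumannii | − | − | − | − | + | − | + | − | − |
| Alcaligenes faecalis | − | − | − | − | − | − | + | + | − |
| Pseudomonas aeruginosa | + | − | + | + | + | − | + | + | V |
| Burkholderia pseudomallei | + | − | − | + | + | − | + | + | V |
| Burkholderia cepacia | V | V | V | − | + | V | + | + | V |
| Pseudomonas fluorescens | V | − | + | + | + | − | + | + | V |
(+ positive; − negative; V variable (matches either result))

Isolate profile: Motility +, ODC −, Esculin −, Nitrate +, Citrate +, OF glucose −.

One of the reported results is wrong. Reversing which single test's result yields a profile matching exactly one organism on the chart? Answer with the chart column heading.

As reported, no row in the chart matches all 6 reactions.
Reversing Esculin → still no organism matches.
Reversing Nitrate (to −) → unique match: Alcaligenes faecalis.
Reversing Citrate → still no organism matches.
Reversing Motility → still no organism matches.
Reversing OF glucose → 5 organisms match (not unique).
Reversing ODC → still no organism matches.

Nitrate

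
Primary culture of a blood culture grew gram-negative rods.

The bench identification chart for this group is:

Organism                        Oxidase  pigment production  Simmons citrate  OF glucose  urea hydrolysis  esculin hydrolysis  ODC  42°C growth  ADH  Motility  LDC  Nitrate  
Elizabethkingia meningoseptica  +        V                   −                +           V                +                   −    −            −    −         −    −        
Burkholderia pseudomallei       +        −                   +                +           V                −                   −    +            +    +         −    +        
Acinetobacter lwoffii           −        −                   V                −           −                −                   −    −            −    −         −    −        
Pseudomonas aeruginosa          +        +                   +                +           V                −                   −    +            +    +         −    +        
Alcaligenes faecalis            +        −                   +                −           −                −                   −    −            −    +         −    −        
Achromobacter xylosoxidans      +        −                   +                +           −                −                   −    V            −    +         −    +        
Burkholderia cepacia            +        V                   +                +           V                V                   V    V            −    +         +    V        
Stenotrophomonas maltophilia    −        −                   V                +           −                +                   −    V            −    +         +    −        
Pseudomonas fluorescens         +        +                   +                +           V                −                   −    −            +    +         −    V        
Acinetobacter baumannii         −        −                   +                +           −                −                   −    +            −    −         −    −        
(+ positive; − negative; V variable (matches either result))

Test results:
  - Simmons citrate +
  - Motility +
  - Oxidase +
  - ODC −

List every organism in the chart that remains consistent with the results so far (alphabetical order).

ODC −: all 10 remaining candidates are consistent.
Motility +: excludes Elizabethkingia meningoseptica, Acinetobacter lwoffii, Acinetobacter baumannii — 7 left.
Simmons citrate +: all 7 remaining candidates are consistent.
Oxidase +: excludes Stenotrophomonas maltophilia — 6 left.

Achromobacter xylosoxidans, Alcaligenes faecalis, Burkholderia cepacia, Burkholderia pseudomallei, Pseudomonas aeruginosa, Pseudomonas fluorescens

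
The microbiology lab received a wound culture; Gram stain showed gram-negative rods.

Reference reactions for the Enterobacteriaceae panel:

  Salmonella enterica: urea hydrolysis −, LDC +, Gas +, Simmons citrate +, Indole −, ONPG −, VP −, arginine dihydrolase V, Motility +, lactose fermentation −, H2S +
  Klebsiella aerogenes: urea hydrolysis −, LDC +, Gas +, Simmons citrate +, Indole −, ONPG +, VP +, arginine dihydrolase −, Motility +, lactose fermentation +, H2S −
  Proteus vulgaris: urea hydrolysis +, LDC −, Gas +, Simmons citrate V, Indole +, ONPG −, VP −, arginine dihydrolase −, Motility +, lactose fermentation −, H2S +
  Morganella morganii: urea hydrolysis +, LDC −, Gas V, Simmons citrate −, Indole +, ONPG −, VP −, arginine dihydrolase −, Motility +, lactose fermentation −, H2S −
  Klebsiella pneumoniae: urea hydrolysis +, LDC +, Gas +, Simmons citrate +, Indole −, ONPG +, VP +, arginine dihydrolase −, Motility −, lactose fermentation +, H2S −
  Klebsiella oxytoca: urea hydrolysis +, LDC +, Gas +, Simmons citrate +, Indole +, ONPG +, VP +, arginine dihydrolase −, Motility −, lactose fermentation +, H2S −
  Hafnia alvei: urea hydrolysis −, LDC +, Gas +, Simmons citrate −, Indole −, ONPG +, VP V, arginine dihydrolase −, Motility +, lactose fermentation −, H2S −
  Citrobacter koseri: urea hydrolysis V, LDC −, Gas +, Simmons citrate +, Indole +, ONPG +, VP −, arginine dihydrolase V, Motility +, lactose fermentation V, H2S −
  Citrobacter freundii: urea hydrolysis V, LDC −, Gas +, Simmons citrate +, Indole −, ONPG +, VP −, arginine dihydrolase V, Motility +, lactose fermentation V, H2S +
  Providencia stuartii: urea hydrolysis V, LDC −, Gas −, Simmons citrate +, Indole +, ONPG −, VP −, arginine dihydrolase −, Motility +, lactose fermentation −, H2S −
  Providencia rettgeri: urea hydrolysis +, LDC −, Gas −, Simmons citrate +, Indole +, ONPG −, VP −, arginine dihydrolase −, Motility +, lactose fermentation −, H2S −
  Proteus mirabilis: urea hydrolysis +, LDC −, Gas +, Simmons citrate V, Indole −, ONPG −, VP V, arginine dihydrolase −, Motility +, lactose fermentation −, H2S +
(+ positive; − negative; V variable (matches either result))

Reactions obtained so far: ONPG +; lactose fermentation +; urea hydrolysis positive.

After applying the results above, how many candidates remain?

4

urea hydrolysis +: excludes Salmonella enterica, Klebsiella aerogenes, Hafnia alvei — 9 left.
ONPG +: excludes 5 organisms — 4 left.
lactose fermentation +: all 4 remaining candidates are consistent.
Still consistent: Citrobacter freundii, Citrobacter koseri, Klebsiella oxytoca, Klebsiella pneumoniae.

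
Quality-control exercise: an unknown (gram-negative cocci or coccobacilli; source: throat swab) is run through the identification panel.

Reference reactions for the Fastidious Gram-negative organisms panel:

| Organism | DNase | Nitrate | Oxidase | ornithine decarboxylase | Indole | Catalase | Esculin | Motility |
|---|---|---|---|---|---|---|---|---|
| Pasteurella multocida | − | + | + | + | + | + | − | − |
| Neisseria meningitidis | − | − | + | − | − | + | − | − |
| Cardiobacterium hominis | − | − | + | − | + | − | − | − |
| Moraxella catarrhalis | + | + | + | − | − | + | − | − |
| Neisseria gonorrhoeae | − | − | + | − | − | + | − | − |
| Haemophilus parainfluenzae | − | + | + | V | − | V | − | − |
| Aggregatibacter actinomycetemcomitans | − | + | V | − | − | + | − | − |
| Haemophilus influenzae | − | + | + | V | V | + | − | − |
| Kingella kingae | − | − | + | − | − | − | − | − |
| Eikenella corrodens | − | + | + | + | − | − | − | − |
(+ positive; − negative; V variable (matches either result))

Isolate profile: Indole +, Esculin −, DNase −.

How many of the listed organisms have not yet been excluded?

3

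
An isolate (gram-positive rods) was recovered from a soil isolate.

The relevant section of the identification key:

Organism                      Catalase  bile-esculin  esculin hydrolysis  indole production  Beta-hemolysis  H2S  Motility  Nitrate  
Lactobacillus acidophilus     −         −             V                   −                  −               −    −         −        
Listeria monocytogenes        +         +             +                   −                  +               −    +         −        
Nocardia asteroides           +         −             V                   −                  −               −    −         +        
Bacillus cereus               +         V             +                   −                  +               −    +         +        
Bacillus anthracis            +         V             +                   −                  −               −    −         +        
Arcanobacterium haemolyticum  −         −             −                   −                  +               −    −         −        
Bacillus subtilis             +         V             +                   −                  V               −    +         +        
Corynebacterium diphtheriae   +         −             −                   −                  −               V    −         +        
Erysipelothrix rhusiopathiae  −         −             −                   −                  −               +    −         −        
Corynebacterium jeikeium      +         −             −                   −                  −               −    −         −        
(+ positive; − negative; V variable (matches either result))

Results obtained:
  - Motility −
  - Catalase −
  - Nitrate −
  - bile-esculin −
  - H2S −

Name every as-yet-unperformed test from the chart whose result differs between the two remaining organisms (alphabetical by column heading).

Beta-hemolysis

bile-esculin −: excludes Listeria monocytogenes — 9 left.
Catalase −: excludes 6 organisms — 3 left.
Motility −: all 3 remaining candidates are consistent.
Nitrate −: all 3 remaining candidates are consistent.
H2S −: excludes Erysipelothrix rhusiopathiae — 2 left.
Two candidates remain: Arcanobacterium haemolyticum and Lactobacillus acidophilus.
  esculin hydrolysis: − vs V — variable for at least one, does not separate.
  indole production: − vs − — same for both, does not separate.
  Beta-hemolysis: Arcanobacterium haemolyticum +, Lactobacillus acidophilus − — discriminates.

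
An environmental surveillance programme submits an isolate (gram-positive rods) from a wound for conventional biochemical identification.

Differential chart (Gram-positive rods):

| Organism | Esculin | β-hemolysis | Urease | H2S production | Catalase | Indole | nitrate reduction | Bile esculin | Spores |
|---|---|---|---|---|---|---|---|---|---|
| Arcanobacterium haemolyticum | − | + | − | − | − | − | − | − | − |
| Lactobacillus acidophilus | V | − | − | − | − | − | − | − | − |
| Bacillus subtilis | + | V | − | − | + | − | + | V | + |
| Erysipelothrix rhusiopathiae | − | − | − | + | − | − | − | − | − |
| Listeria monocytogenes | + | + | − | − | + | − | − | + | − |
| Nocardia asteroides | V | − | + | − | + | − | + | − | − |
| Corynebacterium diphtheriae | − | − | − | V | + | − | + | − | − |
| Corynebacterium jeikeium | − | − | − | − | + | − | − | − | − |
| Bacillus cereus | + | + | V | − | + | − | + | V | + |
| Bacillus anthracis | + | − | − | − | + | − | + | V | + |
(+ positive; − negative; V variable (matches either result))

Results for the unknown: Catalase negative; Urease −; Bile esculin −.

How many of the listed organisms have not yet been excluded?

Urease −: excludes Nocardia asteroides — 9 left.
Catalase −: excludes 6 organisms — 3 left.
Bile esculin −: all 3 remaining candidates are consistent.
Still consistent: Arcanobacterium haemolyticum, Erysipelothrix rhusiopathiae, Lactobacillus acidophilus.

3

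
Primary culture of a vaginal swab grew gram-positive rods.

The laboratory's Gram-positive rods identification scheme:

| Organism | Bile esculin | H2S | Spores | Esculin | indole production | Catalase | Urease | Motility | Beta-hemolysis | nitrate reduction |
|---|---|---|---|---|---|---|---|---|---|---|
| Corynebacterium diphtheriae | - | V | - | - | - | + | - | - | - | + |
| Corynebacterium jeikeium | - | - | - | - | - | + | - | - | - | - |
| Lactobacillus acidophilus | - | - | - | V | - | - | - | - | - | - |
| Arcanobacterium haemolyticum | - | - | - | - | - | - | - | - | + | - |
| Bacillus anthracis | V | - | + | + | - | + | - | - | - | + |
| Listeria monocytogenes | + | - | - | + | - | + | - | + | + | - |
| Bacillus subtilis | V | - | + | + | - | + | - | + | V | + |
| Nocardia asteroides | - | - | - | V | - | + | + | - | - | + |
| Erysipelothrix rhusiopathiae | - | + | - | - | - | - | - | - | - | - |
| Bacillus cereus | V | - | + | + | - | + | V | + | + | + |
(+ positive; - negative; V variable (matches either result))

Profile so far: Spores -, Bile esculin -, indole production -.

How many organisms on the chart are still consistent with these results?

6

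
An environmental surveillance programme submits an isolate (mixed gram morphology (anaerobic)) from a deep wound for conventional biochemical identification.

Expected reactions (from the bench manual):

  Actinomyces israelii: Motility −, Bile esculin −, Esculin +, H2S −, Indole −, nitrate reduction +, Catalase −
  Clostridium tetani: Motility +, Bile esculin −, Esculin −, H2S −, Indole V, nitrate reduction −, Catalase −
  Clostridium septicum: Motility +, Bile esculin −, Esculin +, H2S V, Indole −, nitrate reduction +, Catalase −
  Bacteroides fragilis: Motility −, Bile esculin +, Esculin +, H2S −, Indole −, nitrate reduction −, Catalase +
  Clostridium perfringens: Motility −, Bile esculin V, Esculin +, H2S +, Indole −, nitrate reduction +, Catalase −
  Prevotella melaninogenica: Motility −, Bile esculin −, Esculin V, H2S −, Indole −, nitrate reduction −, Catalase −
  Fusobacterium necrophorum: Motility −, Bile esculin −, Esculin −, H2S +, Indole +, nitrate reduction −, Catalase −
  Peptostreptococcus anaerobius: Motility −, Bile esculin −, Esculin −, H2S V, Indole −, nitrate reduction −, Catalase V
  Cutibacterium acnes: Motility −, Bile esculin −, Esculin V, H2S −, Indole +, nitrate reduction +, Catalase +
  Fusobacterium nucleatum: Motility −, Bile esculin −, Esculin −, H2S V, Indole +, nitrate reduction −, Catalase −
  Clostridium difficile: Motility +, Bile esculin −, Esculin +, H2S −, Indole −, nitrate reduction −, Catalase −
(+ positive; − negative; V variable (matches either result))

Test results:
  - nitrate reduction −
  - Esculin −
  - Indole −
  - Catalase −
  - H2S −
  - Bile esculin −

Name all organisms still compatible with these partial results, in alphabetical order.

Clostridium tetani, Peptostreptococcus anaerobius, Prevotella melaninogenica

Catalase −: excludes Bacteroides fragilis, Cutibacterium acnes — 9 left.
nitrate reduction −: excludes Actinomyces israelii, Clostridium septicum, Clostridium perfringens — 6 left.
Indole −: excludes Fusobacterium necrophorum, Fusobacterium nucleatum — 4 left.
Bile esculin −: all 4 remaining candidates are consistent.
H2S −: all 4 remaining candidates are consistent.
Esculin −: excludes Clostridium difficile — 3 left.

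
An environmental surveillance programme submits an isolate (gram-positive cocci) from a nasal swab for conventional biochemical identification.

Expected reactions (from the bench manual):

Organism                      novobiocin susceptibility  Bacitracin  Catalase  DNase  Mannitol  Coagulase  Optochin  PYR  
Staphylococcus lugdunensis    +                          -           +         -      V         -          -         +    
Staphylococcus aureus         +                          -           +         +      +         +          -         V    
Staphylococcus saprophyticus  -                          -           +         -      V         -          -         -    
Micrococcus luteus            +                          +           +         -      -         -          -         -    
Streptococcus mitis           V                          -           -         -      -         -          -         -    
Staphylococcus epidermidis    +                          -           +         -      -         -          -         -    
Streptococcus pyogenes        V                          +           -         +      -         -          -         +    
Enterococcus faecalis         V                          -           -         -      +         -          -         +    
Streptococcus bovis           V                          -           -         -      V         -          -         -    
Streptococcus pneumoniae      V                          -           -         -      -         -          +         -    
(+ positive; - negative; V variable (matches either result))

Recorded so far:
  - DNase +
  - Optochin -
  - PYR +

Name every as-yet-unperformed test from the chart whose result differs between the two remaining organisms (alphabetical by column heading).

DNase +: excludes 8 organisms — 2 left.
Optochin -: all 2 remaining candidates are consistent.
PYR +: all 2 remaining candidates are consistent.
Two candidates remain: Staphylococcus aureus and Streptococcus pyogenes.
  novobiocin susceptibility: + vs V — variable for at least one, does not separate.
  Bacitracin: Staphylococcus aureus -, Streptococcus pyogenes + — discriminates.
  Catalase: Staphylococcus aureus +, Streptococcus pyogenes - — discriminates.
  Mannitol: Staphylococcus aureus +, Streptococcus pyogenes - — discriminates.
  Coagulase: Staphylococcus aureus +, Streptococcus pyogenes - — discriminates.

Bacitracin, Catalase, Coagulase, Mannitol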